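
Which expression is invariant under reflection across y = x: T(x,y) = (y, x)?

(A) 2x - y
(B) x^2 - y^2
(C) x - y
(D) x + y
D

The map is reflection across y = x: T(x,y) = (y, x).
Substitute the transformed coordinates into each option and compare with the original:
(A) 2x - y  ->  2(y) - (x) = -x + 2y   [differs from 2x - y: not invariant]
(B) x^2 - y^2  ->  (y)^2 - (x)^2 = -x^2 + y^2   [differs from x^2 - y^2: not invariant]
(C) x - y  ->  (y) - (x) = -x + y   [differs from x - y: not invariant]
(D) x + y  ->  (y) + (x) = x + y   [equals x + y: invariant]

Only option (D), x + y, is unchanged by the transformation.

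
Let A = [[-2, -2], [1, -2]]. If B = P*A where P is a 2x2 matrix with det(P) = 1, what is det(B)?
6

By the multiplicative property of determinants, det(B) = det(P*A) = det(P) * det(A) = det(A),
so the determinant is invariant under multiplication by any determinant-1 matrix; we just need det(A).

det(A) = (-2)(-2) - (-2)(1) = 4 - (-2) = 6

Therefore det(B) = 1 * 6 = 6.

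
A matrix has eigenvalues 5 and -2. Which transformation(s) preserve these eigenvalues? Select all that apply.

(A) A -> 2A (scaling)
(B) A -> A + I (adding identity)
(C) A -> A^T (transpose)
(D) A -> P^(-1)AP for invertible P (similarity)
C and D

Eigenvalues are preserved by:
1. Similarity transformations: A -> P^(-1)AP (same characteristic polynomial)
2. Transpose: A^T has the same eigenvalues as A

Eigenvalues are NOT preserved by:
- Adding identity: eigenvalues become 5+1, -2+1
- Scaling: eigenvalues become 10, -4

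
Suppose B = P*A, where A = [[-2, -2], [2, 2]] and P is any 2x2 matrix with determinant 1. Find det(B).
0

By the multiplicative property of determinants, det(B) = det(P*A) = det(P) * det(A) = det(A),
so the determinant is invariant under multiplication by any determinant-1 matrix; we just need det(A).

det(A) = (-2)(2) - (-2)(2) = -4 - (-4) = 0

Therefore det(B) = 1 * 0 = 0.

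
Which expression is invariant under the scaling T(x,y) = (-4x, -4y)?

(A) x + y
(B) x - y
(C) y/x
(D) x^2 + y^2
C

Under the uniform scaling T(x,y) = (-4x, -4y):
Substitute the transformed coordinates into each option and compare with the original:
(A) x + y  ->  (-4x) + (-4y) = -4x - 4y   [differs from x + y: not invariant]
(B) x - y  ->  (-4x) - (-4y) = -4x + 4y   [differs from x - y: not invariant]
(C) y/x  ->  (-4y)/(-4x) = y/x   [equals y/x: invariant]
(D) x^2 + y^2  ->  (-4x)^2 + (-4y)^2 = 16x^2 + 16y^2   [differs from x^2 + y^2: not invariant]

Only option (C), y/x, is unchanged by the transformation.
The common factor -4 cancels in a ratio of coordinates, while sums, products and sums of squares pick up factors of -4 or 16.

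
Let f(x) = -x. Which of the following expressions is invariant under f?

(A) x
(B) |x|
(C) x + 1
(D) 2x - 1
B

For f(x) = -x:
Applying f replaces x by -x. Since |-x| = |x|, the absolute value is unchanged by f, whereas x -> -x, 2x - 1 -> -2x - 1 and x + 1 -> -x + 1 all change.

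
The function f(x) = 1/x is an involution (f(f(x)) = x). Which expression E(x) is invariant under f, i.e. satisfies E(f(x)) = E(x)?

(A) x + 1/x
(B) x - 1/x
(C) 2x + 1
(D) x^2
A

Replace x by f(x) = 1/x in each option and simplify. As a quick numerical cross-check, also compare E(3) with E(f(3)) = E(1/3).

(A) x + 1/x  ->  (1/x) + 1/(1/x), which simplifies back to x + 1/x; check: E(3) = 10/3, E(1/3) = 10/3.   [invariant]
(B) x - 1/x  ->  (1/x) - 1/(1/x) = -x + 1/x; check: E(3) = 8/3 but E(1/3) = -8/3.   [not invariant]
(C) 2x + 1  ->  2(1/x) + 1 = (x + 2)/x; check: E(3) = 7 but E(1/3) = 5/3.   [not invariant]
(D) x^2  ->  (1/x)^2 = x^(-2); check: E(3) = 9 but E(1/3) = 1/9.   [not invariant]

Only (A) is unchanged. E is symmetric under swapping x with f(x) = 1/x, which is exactly what an involution does.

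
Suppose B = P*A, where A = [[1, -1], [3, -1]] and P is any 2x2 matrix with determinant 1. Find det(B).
2

By the multiplicative property of determinants, det(B) = det(P*A) = det(P) * det(A) = det(A),
so the determinant is invariant under multiplication by any determinant-1 matrix; we just need det(A).

det(A) = (1)(-1) - (-1)(3) = -1 - (-3) = 2

Therefore det(B) = 1 * 2 = 2.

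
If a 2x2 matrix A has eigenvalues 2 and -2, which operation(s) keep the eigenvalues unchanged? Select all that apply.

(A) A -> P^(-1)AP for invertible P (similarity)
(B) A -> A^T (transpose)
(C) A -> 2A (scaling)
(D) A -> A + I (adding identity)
A and B

Eigenvalues are preserved by:
1. Similarity transformations: A -> P^(-1)AP (same characteristic polynomial)
2. Transpose: A^T has the same eigenvalues as A

Eigenvalues are NOT preserved by:
- Adding identity: eigenvalues become 2+1, -2+1
- Scaling: eigenvalues become 4, -4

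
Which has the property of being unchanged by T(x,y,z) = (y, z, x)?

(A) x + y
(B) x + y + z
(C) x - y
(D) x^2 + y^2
B

Apply T(x,y,z) = (y, z, x) to each option, i.e. replace (x, y, z) by the transformed coordinates.
Substitute the transformed coordinates into each option and compare with the original:
(A) x + y  ->  (y) + (z) = y + z   [differs from x + y: not invariant]
(B) x + y + z  ->  (y) + (z) + (x) = x + y + z   [equals x + y + z: invariant]
(C) x - y  ->  (y) - (z) = y - z   [differs from x - y: not invariant]
(D) x^2 + y^2  ->  (y)^2 + (z)^2 = y^2 + z^2   [differs from x^2 + y^2: not invariant]

Only option (B), x + y + z, is unchanged by the transformation.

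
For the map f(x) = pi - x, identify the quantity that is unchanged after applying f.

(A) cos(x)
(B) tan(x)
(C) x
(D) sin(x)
D

For f(x) = pi - x:
sin(pi - x) = sin(x), so sine is invariant under this transformation.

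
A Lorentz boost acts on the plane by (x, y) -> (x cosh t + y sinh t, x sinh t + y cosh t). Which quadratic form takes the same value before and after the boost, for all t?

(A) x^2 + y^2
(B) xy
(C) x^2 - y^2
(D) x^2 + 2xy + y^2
C

Write x' = x cosh t + y sinh t, y' = x sinh t + y cosh t and substitute into each option:
(A) x^2 + y^2: (x cosh t + y sinh t)^2 + (x sinh t + y cosh t)^2 = (x^2 + y^2)(cosh^2 t + sinh^2 t) + 4xy sinh t cosh t = (x^2 + y^2) cosh 2t + 2xy sinh 2t   [not invariant for t != 0]
(B) xy: (x cosh t + y sinh t)(x sinh t + y cosh t) = xy(cosh^2 t + sinh^2 t) + (x^2 + y^2) sinh t cosh t = xy cosh 2t + (x^2 + y^2)(sinh 2t)/2   [not invariant for t != 0]
(C) x^2 - y^2: (x cosh t + y sinh t)^2 - (x sinh t + y cosh t)^2 = x^2(cosh^2 t - sinh^2 t) + 2xy(cosh t sinh t - sinh t cosh t) + y^2(sinh^2 t - cosh^2 t) = x^2 - y^2   [invariant, using cosh^2 t - sinh^2 t = 1]
(D) x^2 + 2xy + y^2: (x' + y')^2 with x' + y' = (x + y)(cosh t + sinh t) = (x + y)e^t, so it becomes (x + y)^2 e^(2t)   [not invariant for t != 0]

Only (C) x^2 - y^2 is unchanged; it is the Minkowski form preserved by Lorentz boosts, just as x^2 + y^2 is preserved by ordinary rotations.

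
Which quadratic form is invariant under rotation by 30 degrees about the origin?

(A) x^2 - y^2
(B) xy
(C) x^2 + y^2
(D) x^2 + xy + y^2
C

Rotation by 30 degrees sends (x, y) to (sqrt(3)x/2 - y/2, x/2 + sqrt(3)y/2).
Substitute the transformed coordinates into each option and compare with the original:
(A) x^2 - y^2  ->  (sqrt(3)x/2 - y/2)^2 - (x/2 + sqrt(3)y/2)^2 = x^2/2 - sqrt(3)xy - y^2/2   [differs from x^2 - y^2: not invariant]
(B) xy  ->  (sqrt(3)x/2 - y/2)(x/2 + sqrt(3)y/2) = sqrt(3)x^2/4 + xy/2 - sqrt(3)y^2/4   [differs from xy: not invariant]
(C) x^2 + y^2  ->  (sqrt(3)x/2 - y/2)^2 + (x/2 + sqrt(3)y/2)^2 = x^2 + y^2   [equals x^2 + y^2: invariant]
(D) x^2 + xy + y^2  ->  (sqrt(3)x/2 - y/2)^2 + (sqrt(3)x/2 - y/2)(x/2 + sqrt(3)y/2) + (x/2 + sqrt(3)y/2)^2 = sqrt(3)x^2/4 + x^2 + xy/2 - sqrt(3)y^2/4 + y^2   [differs from x^2 + xy + y^2: not invariant]

Only option (C), x^2 + y^2, is unchanged by the transformation.
x^2 + y^2 is the squared distance from the origin, which rotations preserve.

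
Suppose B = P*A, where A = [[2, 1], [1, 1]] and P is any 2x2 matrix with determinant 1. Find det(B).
1

By the multiplicative property of determinants, det(B) = det(P*A) = det(P) * det(A) = det(A),
so the determinant is invariant under multiplication by any determinant-1 matrix; we just need det(A).

det(A) = (2)(1) - (1)(1) = 2 - 1 = 1

Therefore det(B) = 1 * 1 = 1.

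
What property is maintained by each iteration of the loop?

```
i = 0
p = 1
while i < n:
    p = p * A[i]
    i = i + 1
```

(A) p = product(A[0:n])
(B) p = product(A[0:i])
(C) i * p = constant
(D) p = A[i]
B

A loop invariant must hold before the first iteration and be re-established by every execution of the body.

(B) p = product(A[0:i]): Initially i = 0 and p = 1 = product of the empty slice A[0:0]. If p = product(A[0:i]) holds at the top of an iteration, the body sets p to product(A[0:i]) * A[i] = product(A[0:i+1]) and then i to i+1, so the property is restored. At exit i = n, giving p = product(A[0:n]).

The other options fail:
(A) p = product(A[0:n]): false before the loop (p = 1, not the full product) -- it only becomes true at exit.
(C) i * p = constant: initially i * p = 0, but after one iteration it is 1 * A[0], which is nonzero in general.
(D) p = A[i]: after the first iteration p = A[0] but i = 1; in general p is a product of several elements, not a single one.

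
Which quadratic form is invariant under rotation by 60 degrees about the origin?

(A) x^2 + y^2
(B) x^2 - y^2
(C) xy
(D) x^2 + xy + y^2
A

Rotation by 60 degrees sends (x, y) to (x/2 - sqrt(3)y/2, sqrt(3)x/2 + y/2).
Substitute the transformed coordinates into each option and compare with the original:
(A) x^2 + y^2  ->  (x/2 - sqrt(3)y/2)^2 + (sqrt(3)x/2 + y/2)^2 = x^2 + y^2   [equals x^2 + y^2: invariant]
(B) x^2 - y^2  ->  (x/2 - sqrt(3)y/2)^2 - (sqrt(3)x/2 + y/2)^2 = -x^2/2 - sqrt(3)xy + y^2/2   [differs from x^2 - y^2: not invariant]
(C) xy  ->  (x/2 - sqrt(3)y/2)(sqrt(3)x/2 + y/2) = sqrt(3)x^2/4 - xy/2 - sqrt(3)y^2/4   [differs from xy: not invariant]
(D) x^2 + xy + y^2  ->  (x/2 - sqrt(3)y/2)^2 + (x/2 - sqrt(3)y/2)(sqrt(3)x/2 + y/2) + (sqrt(3)x/2 + y/2)^2 = sqrt(3)x^2/4 + x^2 - xy/2 - sqrt(3)y^2/4 + y^2   [differs from x^2 + xy + y^2: not invariant]

Only option (A), x^2 + y^2, is unchanged by the transformation.
x^2 + y^2 is the squared distance from the origin, which rotations preserve.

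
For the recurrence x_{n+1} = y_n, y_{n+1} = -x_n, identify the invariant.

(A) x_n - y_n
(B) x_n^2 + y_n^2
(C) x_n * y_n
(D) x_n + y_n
B

For the recurrence x_{n+1} = y_n, y_{n+1} = -x_n:

x_{n+1}^2 + y_{n+1}^2 = y_n^2 + (-x_n)^2 = x_n^2 + y_n^2
The sum of squares is conserved (like energy in a harmonic oscillator).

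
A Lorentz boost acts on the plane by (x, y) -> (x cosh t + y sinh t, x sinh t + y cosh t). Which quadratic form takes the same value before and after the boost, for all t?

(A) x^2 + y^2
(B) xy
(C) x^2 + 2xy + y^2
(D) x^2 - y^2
D

Write x' = x cosh t + y sinh t, y' = x sinh t + y cosh t and substitute into each option:
(A) x^2 + y^2: (x cosh t + y sinh t)^2 + (x sinh t + y cosh t)^2 = (x^2 + y^2)(cosh^2 t + sinh^2 t) + 4xy sinh t cosh t = (x^2 + y^2) cosh 2t + 2xy sinh 2t   [not invariant for t != 0]
(B) xy: (x cosh t + y sinh t)(x sinh t + y cosh t) = xy(cosh^2 t + sinh^2 t) + (x^2 + y^2) sinh t cosh t = xy cosh 2t + (x^2 + y^2)(sinh 2t)/2   [not invariant for t != 0]
(C) x^2 + 2xy + y^2: (x' + y')^2 with x' + y' = (x + y)(cosh t + sinh t) = (x + y)e^t, so it becomes (x + y)^2 e^(2t)   [not invariant for t != 0]
(D) x^2 - y^2: (x cosh t + y sinh t)^2 - (x sinh t + y cosh t)^2 = x^2(cosh^2 t - sinh^2 t) + 2xy(cosh t sinh t - sinh t cosh t) + y^2(sinh^2 t - cosh^2 t) = x^2 - y^2   [invariant, using cosh^2 t - sinh^2 t = 1]

Only (D) x^2 - y^2 is unchanged; it is the Minkowski form preserved by Lorentz boosts, just as x^2 + y^2 is preserved by ordinary rotations.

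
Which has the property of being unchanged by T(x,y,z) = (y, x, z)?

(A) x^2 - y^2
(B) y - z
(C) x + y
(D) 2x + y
C

Apply T(x,y,z) = (y, x, z) to each option, i.e. replace (x, y, z) by the transformed coordinates.
Substitute the transformed coordinates into each option and compare with the original:
(A) x^2 - y^2  ->  (y)^2 - (x)^2 = -x^2 + y^2   [differs from x^2 - y^2: not invariant]
(B) y - z  ->  (x) - (z) = x - z   [differs from y - z: not invariant]
(C) x + y  ->  (y) + (x) = x + y   [equals x + y: invariant]
(D) 2x + y  ->  2(y) + (x) = x + 2y   [differs from 2x + y: not invariant]

Only option (C), x + y, is unchanged by the transformation.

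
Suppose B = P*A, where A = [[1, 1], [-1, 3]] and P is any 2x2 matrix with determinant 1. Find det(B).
4

By the multiplicative property of determinants, det(B) = det(P*A) = det(P) * det(A) = det(A),
so the determinant is invariant under multiplication by any determinant-1 matrix; we just need det(A).

det(A) = (1)(3) - (1)(-1) = 3 - (-1) = 4

Therefore det(B) = 1 * 4 = 4.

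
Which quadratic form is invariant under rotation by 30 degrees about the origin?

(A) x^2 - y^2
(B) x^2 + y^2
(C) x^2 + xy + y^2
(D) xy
B

Rotation by 30 degrees sends (x, y) to (sqrt(3)x/2 - y/2, x/2 + sqrt(3)y/2).
Substitute the transformed coordinates into each option and compare with the original:
(A) x^2 - y^2  ->  (sqrt(3)x/2 - y/2)^2 - (x/2 + sqrt(3)y/2)^2 = x^2/2 - sqrt(3)xy - y^2/2   [differs from x^2 - y^2: not invariant]
(B) x^2 + y^2  ->  (sqrt(3)x/2 - y/2)^2 + (x/2 + sqrt(3)y/2)^2 = x^2 + y^2   [equals x^2 + y^2: invariant]
(C) x^2 + xy + y^2  ->  (sqrt(3)x/2 - y/2)^2 + (sqrt(3)x/2 - y/2)(x/2 + sqrt(3)y/2) + (x/2 + sqrt(3)y/2)^2 = sqrt(3)x^2/4 + x^2 + xy/2 - sqrt(3)y^2/4 + y^2   [differs from x^2 + xy + y^2: not invariant]
(D) xy  ->  (sqrt(3)x/2 - y/2)(x/2 + sqrt(3)y/2) = sqrt(3)x^2/4 + xy/2 - sqrt(3)y^2/4   [differs from xy: not invariant]

Only option (B), x^2 + y^2, is unchanged by the transformation.
x^2 + y^2 is the squared distance from the origin, which rotations preserve.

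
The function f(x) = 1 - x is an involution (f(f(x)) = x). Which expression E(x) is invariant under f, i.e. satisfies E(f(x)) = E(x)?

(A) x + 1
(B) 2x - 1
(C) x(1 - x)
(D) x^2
C

Replace x by f(x) = 1 - x in each option and simplify. As a quick numerical cross-check, also compare E(5) with E(f(5)) = E(-4).

(A) x + 1  ->  (1 - x) + 1 = 2 - x; check: E(5) = 6 but E(-4) = -3.   [not invariant]
(B) 2x - 1  ->  2(1 - x) - 1 = 1 - 2x; check: E(5) = 9 but E(-4) = -9.   [not invariant]
(C) x(1 - x)  ->  (1 - x)(1 - (1 - x)), which simplifies back to x(1 - x); check: E(5) = -20, E(-4) = -20.   [invariant]
(D) x^2  ->  (1 - x)^2 = (x - 1)^2; check: E(5) = 25 but E(-4) = 16.   [not invariant]

Only (C) is unchanged. E is symmetric under swapping x with f(x) = 1 - x, which is exactly what an involution does.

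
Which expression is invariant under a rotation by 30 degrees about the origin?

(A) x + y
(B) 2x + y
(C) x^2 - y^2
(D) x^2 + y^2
D

A rotation by 30 degrees sends (x, y) to (sqrt(3)x/2 - y/2, x/2 + sqrt(3)y/2).
Substitute the transformed coordinates into each option and compare with the original:
(A) x + y  ->  (sqrt(3)x/2 - y/2) + (x/2 + sqrt(3)y/2) = x/2 + sqrt(3)x/2 - y/2 + sqrt(3)y/2   [differs from x + y: not invariant]
(B) 2x + y  ->  2(sqrt(3)x/2 - y/2) + (x/2 + sqrt(3)y/2) = x/2 + sqrt(3)x - y + sqrt(3)y/2   [differs from 2x + y: not invariant]
(C) x^2 - y^2  ->  (sqrt(3)x/2 - y/2)^2 - (x/2 + sqrt(3)y/2)^2 = x^2/2 - sqrt(3)xy - y^2/2   [differs from x^2 - y^2: not invariant]
(D) x^2 + y^2  ->  (sqrt(3)x/2 - y/2)^2 + (x/2 + sqrt(3)y/2)^2 = x^2 + y^2   [equals x^2 + y^2: invariant]

Only option (D), x^2 + y^2, is unchanged by the transformation.
Geometrically, x^2 + y^2 is the squared distance from the origin, which every rotation about the origin preserves.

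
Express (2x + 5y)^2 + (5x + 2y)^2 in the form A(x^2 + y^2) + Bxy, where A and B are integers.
29(x^2 + y^2) + 40xy

Expanding: (2x + 5y)^2 = 4x^2 + 20xy + 25y^2
(5x + 2y)^2 = 25x^2 + 20xy + 4y^2
Sum = (4+25)(x^2+y^2) + 40xy = 29(x^2 + y^2) + 40xy
This is symmetric in x and y.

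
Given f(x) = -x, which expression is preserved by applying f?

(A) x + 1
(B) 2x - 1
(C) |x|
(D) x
C

For f(x) = -x:
Applying f replaces x by -x. Since |-x| = |x|, the absolute value is unchanged by f, whereas x -> -x, 2x - 1 -> -2x - 1 and x + 1 -> -x + 1 all change.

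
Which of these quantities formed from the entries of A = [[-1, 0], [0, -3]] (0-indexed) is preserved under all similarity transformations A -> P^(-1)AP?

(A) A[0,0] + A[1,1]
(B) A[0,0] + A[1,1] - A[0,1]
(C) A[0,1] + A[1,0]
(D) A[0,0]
A

A[0,0] + A[1,1] is the trace of A. By the cyclic property of the trace, tr(P^(-1)AP) = tr(APP^(-1)) = tr(A), so it is the same for every matrix similar to A.

The other combinations are not similarity invariants. For example, take P = [[2, 1], [1, 1]] (det P = 1), so P^(-1) = [[1, -1], [-1, 2]] and
B = P^(-1)AP = [[1, 2], [-4, -5]].
Evaluating each option on A and on B:
(A) A[0,0] + A[1,1]: -4 for A, -4 for B -> unchanged
(B) A[0,0] + A[1,1] - A[0,1]: -4 for A, -6 for B -> changes
(C) A[0,1] + A[1,0]: 0 for A, -2 for B -> changes
(D) A[0,0]: -1 for A, 1 for B -> changes

Only (A) A[0,0] + A[1,1] = -4 survives (and it does so for every P, not just this one), so it is the invariant.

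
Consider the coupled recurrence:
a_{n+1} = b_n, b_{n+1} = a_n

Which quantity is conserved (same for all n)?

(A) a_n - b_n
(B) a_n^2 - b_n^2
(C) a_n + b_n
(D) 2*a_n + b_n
C

Replace a_n by a_{n+1} = b_n and b_n by b_{n+1} = a_n in each option and simplify:
(A) a_n - b_n  ->  (b_n) - (a_n) = -a_n + b_n   [not conserved]
(B) a_n^2 - b_n^2  ->  (b_n)^2 - (a_n)^2 = -a_n^2 + b_n^2   [not conserved]
(C) a_n + b_n  ->  (b_n) + (a_n) = a_n + b_n   [conserved]
(D) 2*a_n + b_n  ->  2*(b_n) + (a_n) = a_n + 2*b_n   [not conserved]

Only (C) a_n + b_n returns to itself after one step, so it is the conserved quantity.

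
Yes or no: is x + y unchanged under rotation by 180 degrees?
No

Applying rotation by 180 degrees: x' = x*cos(180 degrees) - y*sin(180 degrees) = -x, y' = x*sin(180 degrees) + y*cos(180 degrees) = -y

Substituting into x + y:
(-x) + (-y)
= -x - y

This differs from the original expression x + y, so it is NOT invariant.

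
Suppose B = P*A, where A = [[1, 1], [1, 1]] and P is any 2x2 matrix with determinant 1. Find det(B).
0

By the multiplicative property of determinants, det(B) = det(P*A) = det(P) * det(A) = det(A),
so the determinant is invariant under multiplication by any determinant-1 matrix; we just need det(A).

det(A) = (1)(1) - (1)(1) = 1 - 1 = 0

Therefore det(B) = 1 * 0 = 0.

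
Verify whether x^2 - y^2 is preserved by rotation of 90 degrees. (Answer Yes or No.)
No

Applying rotation by 90 degrees: x' = x*cos(90 degrees) - y*sin(90 degrees) = -y, y' = x*sin(90 degrees) + y*cos(90 degrees) = x

Substituting into x^2 - y^2:
(-y)^2 - (x)^2
= -x^2 + y^2

This differs from the original expression x^2 - y^2, so it is NOT invariant.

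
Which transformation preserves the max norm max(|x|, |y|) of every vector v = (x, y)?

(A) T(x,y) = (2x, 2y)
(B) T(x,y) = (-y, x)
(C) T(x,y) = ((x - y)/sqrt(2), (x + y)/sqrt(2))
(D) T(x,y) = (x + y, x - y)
B

A transformation preserves a norm if ||T(v)|| = ||v|| for every v; a single vector where the norm changes rules an option out.

(A) T(x,y) = (2x, 2y): v = (1, 0) has norm max(|1|, |0|) = 1, but T(v) = (2, 0) has norm 2 -- not preserved.
(B) T(x,y) = (-y, x): preserves the norm -- it only permutes the coordinates and/or flips signs, which leaves max(|x|, |y|) unchanged.
(C) T(x,y) = ((x - y)/sqrt(2), (x + y)/sqrt(2)): v = (1, 0) has norm max(|1|, |0|) = 1, but T(v) = (sqrt(2)/2, sqrt(2)/2) has norm sqrt(2)/2 -- not preserved.
(D) T(x,y) = (x + y, x - y): v = (1, 1) has norm max(|1|, |1|) = 1, but T(v) = (2, 0) has norm 2 -- not preserved.

Therefore the answer is (B).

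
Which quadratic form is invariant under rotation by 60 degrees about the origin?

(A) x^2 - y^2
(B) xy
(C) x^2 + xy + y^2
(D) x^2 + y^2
D

Rotation by 60 degrees sends (x, y) to (x/2 - sqrt(3)y/2, sqrt(3)x/2 + y/2).
Substitute the transformed coordinates into each option and compare with the original:
(A) x^2 - y^2  ->  (x/2 - sqrt(3)y/2)^2 - (sqrt(3)x/2 + y/2)^2 = -x^2/2 - sqrt(3)xy + y^2/2   [differs from x^2 - y^2: not invariant]
(B) xy  ->  (x/2 - sqrt(3)y/2)(sqrt(3)x/2 + y/2) = sqrt(3)x^2/4 - xy/2 - sqrt(3)y^2/4   [differs from xy: not invariant]
(C) x^2 + xy + y^2  ->  (x/2 - sqrt(3)y/2)^2 + (x/2 - sqrt(3)y/2)(sqrt(3)x/2 + y/2) + (sqrt(3)x/2 + y/2)^2 = sqrt(3)x^2/4 + x^2 - xy/2 - sqrt(3)y^2/4 + y^2   [differs from x^2 + xy + y^2: not invariant]
(D) x^2 + y^2  ->  (x/2 - sqrt(3)y/2)^2 + (sqrt(3)x/2 + y/2)^2 = x^2 + y^2   [equals x^2 + y^2: invariant]

Only option (D), x^2 + y^2, is unchanged by the transformation.
x^2 + y^2 is the squared distance from the origin, which rotations preserve.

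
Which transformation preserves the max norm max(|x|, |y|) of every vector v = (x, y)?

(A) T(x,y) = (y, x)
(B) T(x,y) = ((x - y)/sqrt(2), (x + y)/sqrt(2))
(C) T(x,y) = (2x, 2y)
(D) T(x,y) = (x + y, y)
A

A transformation preserves a norm if ||T(v)|| = ||v|| for every v; a single vector where the norm changes rules an option out.

(A) T(x,y) = (y, x): preserves the norm -- it only permutes the coordinates and/or flips signs, which leaves max(|x|, |y|) unchanged.
(B) T(x,y) = ((x - y)/sqrt(2), (x + y)/sqrt(2)): v = (1, 0) has norm max(|1|, |0|) = 1, but T(v) = (sqrt(2)/2, sqrt(2)/2) has norm sqrt(2)/2 -- not preserved.
(C) T(x,y) = (2x, 2y): v = (1, 0) has norm max(|1|, |0|) = 1, but T(v) = (2, 0) has norm 2 -- not preserved.
(D) T(x,y) = (x + y, y): v = (1, 1) has norm max(|1|, |1|) = 1, but T(v) = (2, 1) has norm 2 -- not preserved.

Therefore the answer is (A).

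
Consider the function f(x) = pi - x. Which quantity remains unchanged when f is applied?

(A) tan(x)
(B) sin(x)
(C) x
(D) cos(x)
B

For f(x) = pi - x:
sin(pi - x) = sin(x), so sine is invariant under this transformation.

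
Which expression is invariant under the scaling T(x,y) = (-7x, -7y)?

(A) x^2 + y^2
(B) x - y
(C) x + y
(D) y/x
D

Under the uniform scaling T(x,y) = (-7x, -7y):
Substitute the transformed coordinates into each option and compare with the original:
(A) x^2 + y^2  ->  (-7x)^2 + (-7y)^2 = 49x^2 + 49y^2   [differs from x^2 + y^2: not invariant]
(B) x - y  ->  (-7x) - (-7y) = -7x + 7y   [differs from x - y: not invariant]
(C) x + y  ->  (-7x) + (-7y) = -7x - 7y   [differs from x + y: not invariant]
(D) y/x  ->  (-7y)/(-7x) = y/x   [equals y/x: invariant]

Only option (D), y/x, is unchanged by the transformation.
The common factor -7 cancels in a ratio of coordinates, while sums, products and sums of squares pick up factors of -7 or 49.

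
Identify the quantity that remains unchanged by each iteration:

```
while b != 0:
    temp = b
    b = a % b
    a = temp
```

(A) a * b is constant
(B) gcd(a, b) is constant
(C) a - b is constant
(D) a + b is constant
B

A loop invariant must hold before the first iteration and be re-established by every execution of the body.

(B) gcd(a, b) is constant: One iteration replaces (a, b) by (b, a mod b). Since a mod b = a - q*b for an integer q, any common divisor of a and b divides b and a mod b, and conversely; hence gcd(b, a mod b) = gcd(a, b). For instance (28, 12) -> (12, 4) keeps gcd = 4. At exit b = 0 and a = gcd of the original inputs.

The other options fail:
(A) a * b is constant: e.g. (a, b) = (28, 12) -> (12, 4): the product goes from 336 to 48.
(C) a - b is constant: e.g. (a, b) = (28, 12) -> (12, 4): the difference goes from 16 to 8.
(D) a + b is constant: e.g. (a, b) = (28, 12) -> (12, 4): the sum goes from 40 to 16.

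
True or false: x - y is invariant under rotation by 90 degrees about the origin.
False

Applying rotation by 90 degrees: x' = x*cos(90 degrees) - y*sin(90 degrees) = -y, y' = x*sin(90 degrees) + y*cos(90 degrees) = x

Substituting into x - y:
(-y) - (x)
= -x - y

This differs from the original expression x - y, so it is NOT invariant.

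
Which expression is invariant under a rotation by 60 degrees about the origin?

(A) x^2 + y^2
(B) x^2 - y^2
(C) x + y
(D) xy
A

A rotation by 60 degrees sends (x, y) to (x/2 - sqrt(3)y/2, sqrt(3)x/2 + y/2).
Substitute the transformed coordinates into each option and compare with the original:
(A) x^2 + y^2  ->  (x/2 - sqrt(3)y/2)^2 + (sqrt(3)x/2 + y/2)^2 = x^2 + y^2   [equals x^2 + y^2: invariant]
(B) x^2 - y^2  ->  (x/2 - sqrt(3)y/2)^2 - (sqrt(3)x/2 + y/2)^2 = -x^2/2 - sqrt(3)xy + y^2/2   [differs from x^2 - y^2: not invariant]
(C) x + y  ->  (x/2 - sqrt(3)y/2) + (sqrt(3)x/2 + y/2) = x/2 + sqrt(3)x/2 - sqrt(3)y/2 + y/2   [differs from x + y: not invariant]
(D) xy  ->  (x/2 - sqrt(3)y/2)(sqrt(3)x/2 + y/2) = sqrt(3)x^2/4 - xy/2 - sqrt(3)y^2/4   [differs from xy: not invariant]

Only option (A), x^2 + y^2, is unchanged by the transformation.
Geometrically, x^2 + y^2 is the squared distance from the origin, which every rotation about the origin preserves.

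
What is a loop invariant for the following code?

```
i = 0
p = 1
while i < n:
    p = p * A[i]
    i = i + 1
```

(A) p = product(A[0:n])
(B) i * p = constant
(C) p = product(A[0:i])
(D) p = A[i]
C

A loop invariant must hold before the first iteration and be re-established by every execution of the body.

(C) p = product(A[0:i]): Initially i = 0 and p = 1 = product of the empty slice A[0:0]. If p = product(A[0:i]) holds at the top of an iteration, the body sets p to product(A[0:i]) * A[i] = product(A[0:i+1]) and then i to i+1, so the property is restored. At exit i = n, giving p = product(A[0:n]).

The other options fail:
(A) p = product(A[0:n]): false before the loop (p = 1, not the full product) -- it only becomes true at exit.
(B) i * p = constant: initially i * p = 0, but after one iteration it is 1 * A[0], which is nonzero in general.
(D) p = A[i]: after the first iteration p = A[0] but i = 1; in general p is a product of several elements, not a single one.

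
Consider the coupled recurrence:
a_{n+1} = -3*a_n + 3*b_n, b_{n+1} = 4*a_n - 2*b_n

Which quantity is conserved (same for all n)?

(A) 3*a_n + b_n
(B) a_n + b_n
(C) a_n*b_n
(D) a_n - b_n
B

Replace a_n by a_{n+1} = -3*a_n + 3*b_n and b_n by b_{n+1} = 4*a_n - 2*b_n in each option and simplify:
(A) 3*a_n + b_n  ->  3*(-3*a_n + 3*b_n) + (4*a_n - 2*b_n) = -5*a_n + 7*b_n   [not conserved]
(B) a_n + b_n  ->  (-3*a_n + 3*b_n) + (4*a_n - 2*b_n) = a_n + b_n   [conserved]
(C) a_n*b_n  ->  (-3*a_n + 3*b_n)*(4*a_n - 2*b_n) = -12*a_n^2 + 18*a_n*b_n - 6*b_n^2   [not conserved]
(D) a_n - b_n  ->  (-3*a_n + 3*b_n) - (4*a_n - 2*b_n) = -7*a_n + 5*b_n   [not conserved]

Only (B) a_n + b_n returns to itself after one step, so it is the conserved quantity.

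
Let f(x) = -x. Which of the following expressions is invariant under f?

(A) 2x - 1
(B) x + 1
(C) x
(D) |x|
D

For f(x) = -x:
Applying f replaces x by -x. Since |-x| = |x|, the absolute value is unchanged by f, whereas x -> -x, 2x - 1 -> -2x - 1 and x + 1 -> -x + 1 all change.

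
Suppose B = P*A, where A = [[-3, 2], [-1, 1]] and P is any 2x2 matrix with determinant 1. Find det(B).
-1

By the multiplicative property of determinants, det(B) = det(P*A) = det(P) * det(A) = det(A),
so the determinant is invariant under multiplication by any determinant-1 matrix; we just need det(A).

det(A) = (-3)(1) - (2)(-1) = -3 - (-2) = -1

Therefore det(B) = 1 * (-1) = -1.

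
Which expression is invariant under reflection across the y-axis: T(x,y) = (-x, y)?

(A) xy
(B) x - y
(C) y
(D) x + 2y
C

The map is reflection across the y-axis: T(x,y) = (-x, y).
Substitute the transformed coordinates into each option and compare with the original:
(A) xy  ->  (-x)(y) = -xy   [differs from xy: not invariant]
(B) x - y  ->  (-x) - (y) = -x - y   [differs from x - y: not invariant]
(C) y  ->  (y) = y   [equals y: invariant]
(D) x + 2y  ->  (-x) + 2(y) = -x + 2y   [differs from x + 2y: not invariant]

Only option (C), y, is unchanged by the transformation.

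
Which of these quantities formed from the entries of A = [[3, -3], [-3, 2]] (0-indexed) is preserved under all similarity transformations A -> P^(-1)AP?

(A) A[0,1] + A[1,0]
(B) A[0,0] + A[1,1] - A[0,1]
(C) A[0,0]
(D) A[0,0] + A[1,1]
D

A[0,0] + A[1,1] is the trace of A. By the cyclic property of the trace, tr(P^(-1)AP) = tr(APP^(-1)) = tr(A), so it is the same for every matrix similar to A.

The other combinations are not similarity invariants. For example, take P = [[1, 1], [0, 1]] (det P = 1), so P^(-1) = [[1, -1], [0, 1]] and
B = P^(-1)AP = [[6, 1], [-3, -1]].
Evaluating each option on A and on B:
(A) A[0,1] + A[1,0]: -6 for A, -2 for B -> changes
(B) A[0,0] + A[1,1] - A[0,1]: 8 for A, 4 for B -> changes
(C) A[0,0]: 3 for A, 6 for B -> changes
(D) A[0,0] + A[1,1]: 5 for A, 5 for B -> unchanged

Only (D) A[0,0] + A[1,1] = 5 survives (and it does so for every P, not just this one), so it is the invariant.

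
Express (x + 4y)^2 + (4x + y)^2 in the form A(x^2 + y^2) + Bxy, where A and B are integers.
17(x^2 + y^2) + 16xy

Expanding: (x + 4y)^2 = x^2 + 8xy + 16y^2
(4x + y)^2 = 16x^2 + 8xy + y^2
Sum = (1+16)(x^2+y^2) + 16xy = 17(x^2 + y^2) + 16xy
This is symmetric in x and y.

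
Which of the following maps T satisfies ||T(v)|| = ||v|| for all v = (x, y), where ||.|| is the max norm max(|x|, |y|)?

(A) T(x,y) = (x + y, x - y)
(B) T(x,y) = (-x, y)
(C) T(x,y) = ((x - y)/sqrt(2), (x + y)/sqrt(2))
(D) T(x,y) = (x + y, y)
B

A transformation preserves a norm if ||T(v)|| = ||v|| for every v; a single vector where the norm changes rules an option out.

(A) T(x,y) = (x + y, x - y): v = (1, 1) has norm max(|1|, |1|) = 1, but T(v) = (2, 0) has norm 2 -- not preserved.
(B) T(x,y) = (-x, y): preserves the norm -- it only permutes the coordinates and/or flips signs, which leaves max(|x|, |y|) unchanged.
(C) T(x,y) = ((x - y)/sqrt(2), (x + y)/sqrt(2)): v = (1, 0) has norm max(|1|, |0|) = 1, but T(v) = (sqrt(2)/2, sqrt(2)/2) has norm sqrt(2)/2 -- not preserved.
(D) T(x,y) = (x + y, y): v = (1, 1) has norm max(|1|, |1|) = 1, but T(v) = (2, 1) has norm 2 -- not preserved.

Therefore the answer is (B).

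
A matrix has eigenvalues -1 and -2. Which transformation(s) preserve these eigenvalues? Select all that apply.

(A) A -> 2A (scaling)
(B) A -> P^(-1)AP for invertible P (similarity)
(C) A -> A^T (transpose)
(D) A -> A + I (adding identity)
B and C

Eigenvalues are preserved by:
1. Similarity transformations: A -> P^(-1)AP (same characteristic polynomial)
2. Transpose: A^T has the same eigenvalues as A

Eigenvalues are NOT preserved by:
- Adding identity: eigenvalues become -1+1, -2+1
- Scaling: eigenvalues become -2, -4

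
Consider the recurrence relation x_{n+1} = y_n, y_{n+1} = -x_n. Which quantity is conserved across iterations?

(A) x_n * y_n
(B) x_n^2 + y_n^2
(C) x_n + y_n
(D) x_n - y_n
B

For the recurrence x_{n+1} = y_n, y_{n+1} = -x_n:

x_{n+1}^2 + y_{n+1}^2 = y_n^2 + (-x_n)^2 = x_n^2 + y_n^2
The sum of squares is conserved (like energy in a harmonic oscillator).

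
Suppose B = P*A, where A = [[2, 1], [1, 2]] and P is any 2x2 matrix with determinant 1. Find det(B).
3

By the multiplicative property of determinants, det(B) = det(P*A) = det(P) * det(A) = det(A),
so the determinant is invariant under multiplication by any determinant-1 matrix; we just need det(A).

det(A) = (2)(2) - (1)(1) = 4 - 1 = 3

Therefore det(B) = 1 * 3 = 3.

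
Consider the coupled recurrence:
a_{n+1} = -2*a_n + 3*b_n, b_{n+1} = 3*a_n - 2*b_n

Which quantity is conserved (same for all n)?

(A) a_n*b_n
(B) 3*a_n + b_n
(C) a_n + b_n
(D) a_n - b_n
C

Replace a_n by a_{n+1} = -2*a_n + 3*b_n and b_n by b_{n+1} = 3*a_n - 2*b_n in each option and simplify:
(A) a_n*b_n  ->  (-2*a_n + 3*b_n)*(3*a_n - 2*b_n) = -6*a_n^2 + 13*a_n*b_n - 6*b_n^2   [not conserved]
(B) 3*a_n + b_n  ->  3*(-2*a_n + 3*b_n) + (3*a_n - 2*b_n) = -3*a_n + 7*b_n   [not conserved]
(C) a_n + b_n  ->  (-2*a_n + 3*b_n) + (3*a_n - 2*b_n) = a_n + b_n   [conserved]
(D) a_n - b_n  ->  (-2*a_n + 3*b_n) - (3*a_n - 2*b_n) = -5*a_n + 5*b_n   [not conserved]

Only (C) a_n + b_n returns to itself after one step, so it is the conserved quantity.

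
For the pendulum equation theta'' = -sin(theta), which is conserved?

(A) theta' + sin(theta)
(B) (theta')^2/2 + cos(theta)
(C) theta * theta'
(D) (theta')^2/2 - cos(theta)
D

A first integral I satisfies dI/dt = 0 along every solution. Differentiate each option and use the equation of motion:
(A) d/dt[theta' + sin(theta)] = theta'' + cos(theta) theta' = -sin(theta) + theta' cos(theta), not identically 0
(B) d/dt[(theta')^2/2 + cos(theta)] = theta' theta'' - sin(theta) theta' = -2 theta' sin(theta), not identically 0
(C) d/dt[theta * theta'] = (theta')^2 + theta theta'' = (theta')^2 - theta sin(theta), not identically 0
(D) d/dt[(theta')^2/2 - cos(theta)] = theta' theta'' + sin(theta) theta' = theta'(-sin(theta)) + theta' sin(theta) = 0

Only (D) has zero time-derivative. This is the total energy: kinetic (theta')^2/2 plus potential -cos(theta).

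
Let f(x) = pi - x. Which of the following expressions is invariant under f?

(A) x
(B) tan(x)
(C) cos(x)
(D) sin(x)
D

For f(x) = pi - x:
sin(pi - x) = sin(x), so sine is invariant under this transformation.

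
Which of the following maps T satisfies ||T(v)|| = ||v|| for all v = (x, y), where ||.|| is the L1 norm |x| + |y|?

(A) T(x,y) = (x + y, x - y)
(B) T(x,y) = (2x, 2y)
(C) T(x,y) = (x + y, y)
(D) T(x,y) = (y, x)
D

A transformation preserves a norm if ||T(v)|| = ||v|| for every v; a single vector where the norm changes rules an option out.

(A) T(x,y) = (x + y, x - y): v = (1, 0) has norm |1| + |0| = 1, but T(v) = (1, 1) has norm 2 -- not preserved.
(B) T(x,y) = (2x, 2y): v = (1, 0) has norm |1| + |0| = 1, but T(v) = (2, 0) has norm 2 -- not preserved.
(C) T(x,y) = (x + y, y): v = (0, 1) has norm |0| + |1| = 1, but T(v) = (1, 1) has norm 2 -- not preserved.
(D) T(x,y) = (y, x): preserves the norm -- it only permutes the coordinates and/or flips signs, which leaves |x| + |y| unchanged.

Therefore the answer is (D).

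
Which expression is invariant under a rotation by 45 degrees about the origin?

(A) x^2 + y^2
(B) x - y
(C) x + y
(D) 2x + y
A

A rotation by 45 degrees sends (x, y) to (sqrt(2)x/2 - sqrt(2)y/2, sqrt(2)x/2 + sqrt(2)y/2).
Substitute the transformed coordinates into each option and compare with the original:
(A) x^2 + y^2  ->  (sqrt(2)x/2 - sqrt(2)y/2)^2 + (sqrt(2)x/2 + sqrt(2)y/2)^2 = x^2 + y^2   [equals x^2 + y^2: invariant]
(B) x - y  ->  (sqrt(2)x/2 - sqrt(2)y/2) - (sqrt(2)x/2 + sqrt(2)y/2) = -sqrt(2)y   [differs from x - y: not invariant]
(C) x + y  ->  (sqrt(2)x/2 - sqrt(2)y/2) + (sqrt(2)x/2 + sqrt(2)y/2) = sqrt(2)x   [differs from x + y: not invariant]
(D) 2x + y  ->  2(sqrt(2)x/2 - sqrt(2)y/2) + (sqrt(2)x/2 + sqrt(2)y/2) = 3sqrt(2)x/2 - sqrt(2)y/2   [differs from 2x + y: not invariant]

Only option (A), x^2 + y^2, is unchanged by the transformation.
Geometrically, x^2 + y^2 is the squared distance from the origin, which every rotation about the origin preserves.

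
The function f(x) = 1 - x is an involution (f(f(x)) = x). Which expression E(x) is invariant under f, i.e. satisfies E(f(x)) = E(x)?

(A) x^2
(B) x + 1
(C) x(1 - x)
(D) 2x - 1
C

Replace x by f(x) = 1 - x in each option and simplify. As a quick numerical cross-check, also compare E(4) with E(f(4)) = E(-3).

(A) x^2  ->  (1 - x)^2 = (x - 1)^2; check: E(4) = 16 but E(-3) = 9.   [not invariant]
(B) x + 1  ->  (1 - x) + 1 = 2 - x; check: E(4) = 5 but E(-3) = -2.   [not invariant]
(C) x(1 - x)  ->  (1 - x)(1 - (1 - x)), which simplifies back to x(1 - x); check: E(4) = -12, E(-3) = -12.   [invariant]
(D) 2x - 1  ->  2(1 - x) - 1 = 1 - 2x; check: E(4) = 7 but E(-3) = -7.   [not invariant]

Only (C) is unchanged. E is symmetric under swapping x with f(x) = 1 - x, which is exactly what an involution does.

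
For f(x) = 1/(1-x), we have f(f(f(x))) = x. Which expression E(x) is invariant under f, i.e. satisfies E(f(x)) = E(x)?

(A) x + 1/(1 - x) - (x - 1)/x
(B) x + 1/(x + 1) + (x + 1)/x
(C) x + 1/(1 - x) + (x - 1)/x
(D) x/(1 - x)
C

Replace x by f(x) = 1/(1 - x) in each option and simplify. As a quick numerical cross-check, also compare E(5) with E(f(5)) = E(-1/4).

(A) x + 1/(1 - x) - (x - 1)/x  ->  (1/(1 - x)) + 1/(1 - (1/(1 - x))) - ((1/(1 - x)) - 1)/(1/(1 - x)) = (x^2(1 - x) - x + (x - 1)^2)/(x(x - 1)); check: E(5) = 79/20 but E(-1/4) = -89/20.   [not invariant]
(B) x + 1/(x + 1) + (x + 1)/x  ->  (1/(1 - x)) + 1/((1/(1 - x)) + 1) + ((1/(1 - x)) + 1)/(1/(1 - x)) = (-x^3 + 6x^2 - 11x + 7)/(x^2 - 3x + 2); check: E(5) = 191/30 but E(-1/4) = -23/12.   [not invariant]
(C) x + 1/(1 - x) + (x - 1)/x  ->  (1/(1 - x)) + 1/(1 - (1/(1 - x))) + ((1/(1 - x)) - 1)/(1/(1 - x)), which simplifies back to x + 1/(1 - x) + (x - 1)/x; check: E(5) = 111/20, E(-1/4) = 111/20.   [invariant]
(D) x/(1 - x)  ->  (1/(1 - x))/(1 - (1/(1 - x))) = -1/x; check: E(5) = -5/4 but E(-1/4) = -1/5.   [not invariant]

Only (C) is unchanged. Indeed f(f(x)) = 1/(1 - 1/(1-x)) = (1-x)/(-x) = (x-1)/x, so E(x) = x + f(x) + f(f(x)) is the sum over the whole 3-cycle; applying f just permutes the three terms cyclically (x -> f(x) -> f(f(x)) -> x), leaving the sum unchanged.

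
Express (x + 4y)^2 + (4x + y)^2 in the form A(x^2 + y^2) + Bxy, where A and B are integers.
17(x^2 + y^2) + 16xy

Expanding: (x + 4y)^2 = x^2 + 8xy + 16y^2
(4x + y)^2 = 16x^2 + 8xy + y^2
Sum = (1+16)(x^2+y^2) + 16xy = 17(x^2 + y^2) + 16xy
This is symmetric in x and y.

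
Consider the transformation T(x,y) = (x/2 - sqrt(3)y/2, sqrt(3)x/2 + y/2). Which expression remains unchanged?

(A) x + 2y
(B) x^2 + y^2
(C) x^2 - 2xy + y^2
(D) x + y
B

An expression E(x,y) is invariant under T if E(T(x,y)) = E(x,y). Here T(x,y) = (x/2 - sqrt(3)y/2, sqrt(3)x/2 + y/2).
Substitute the transformed coordinates into each option and compare with the original:
(A) x + 2y  ->  (x/2 - sqrt(3)y/2) + 2(sqrt(3)x/2 + y/2) = x/2 + sqrt(3)x - sqrt(3)y/2 + y   [differs from x + 2y: not invariant]
(B) x^2 + y^2  ->  (x/2 - sqrt(3)y/2)^2 + (sqrt(3)x/2 + y/2)^2 = x^2 + y^2   [equals x^2 + y^2: invariant]
(C) x^2 - 2xy + y^2  ->  (x/2 - sqrt(3)y/2)^2 - 2(x/2 - sqrt(3)y/2)(sqrt(3)x/2 + y/2) + (sqrt(3)x/2 + y/2)^2 = -sqrt(3)x^2/2 + x^2 + xy + sqrt(3)y^2/2 + y^2   [differs from x^2 - 2xy + y^2: not invariant]
(D) x + y  ->  (x/2 - sqrt(3)y/2) + (sqrt(3)x/2 + y/2) = x/2 + sqrt(3)x/2 - sqrt(3)y/2 + y/2   [differs from x + y: not invariant]

Only option (B), x^2 + y^2, is unchanged by the transformation.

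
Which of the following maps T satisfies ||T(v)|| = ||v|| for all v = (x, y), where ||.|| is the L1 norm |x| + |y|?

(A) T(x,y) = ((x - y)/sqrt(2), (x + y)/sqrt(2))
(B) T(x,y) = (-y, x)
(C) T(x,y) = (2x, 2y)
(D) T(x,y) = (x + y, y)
B

A transformation preserves a norm if ||T(v)|| = ||v|| for every v; a single vector where the norm changes rules an option out.

(A) T(x,y) = ((x - y)/sqrt(2), (x + y)/sqrt(2)): v = (1, 0) has norm |1| + |0| = 1, but T(v) = (sqrt(2)/2, sqrt(2)/2) has norm sqrt(2) -- not preserved.
(B) T(x,y) = (-y, x): preserves the norm -- it only permutes the coordinates and/or flips signs, which leaves |x| + |y| unchanged.
(C) T(x,y) = (2x, 2y): v = (1, 0) has norm |1| + |0| = 1, but T(v) = (2, 0) has norm 2 -- not preserved.
(D) T(x,y) = (x + y, y): v = (0, 1) has norm |0| + |1| = 1, but T(v) = (1, 1) has norm 2 -- not preserved.

Therefore the answer is (B).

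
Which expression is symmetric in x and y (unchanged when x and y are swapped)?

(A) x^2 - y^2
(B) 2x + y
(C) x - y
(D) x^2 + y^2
D

A symmetric expression is unchanged when the variables are permuted; here the transformation to test is the swap (x, y) -> (y, x).
Substitute the transformed coordinates into each option and compare with the original:
(A) x^2 - y^2  ->  (y)^2 - (x)^2 = -x^2 + y^2   [differs from x^2 - y^2: not invariant]
(B) 2x + y  ->  2(y) + (x) = x + 2y   [differs from 2x + y: not invariant]
(C) x - y  ->  (y) - (x) = -x + y   [differs from x - y: not invariant]
(D) x^2 + y^2  ->  (y)^2 + (x)^2 = x^2 + y^2   [equals x^2 + y^2: invariant]

Only option (D), x^2 + y^2, is unchanged by the transformation.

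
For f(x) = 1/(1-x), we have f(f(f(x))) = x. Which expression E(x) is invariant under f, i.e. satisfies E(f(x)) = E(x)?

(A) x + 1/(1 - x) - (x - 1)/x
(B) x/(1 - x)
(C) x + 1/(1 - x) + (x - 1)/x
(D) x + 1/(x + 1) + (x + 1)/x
C

Replace x by f(x) = 1/(1 - x) in each option and simplify. As a quick numerical cross-check, also compare E(3) with E(f(3)) = E(-1/2).

(A) x + 1/(1 - x) - (x - 1)/x  ->  (1/(1 - x)) + 1/(1 - (1/(1 - x))) - ((1/(1 - x)) - 1)/(1/(1 - x)) = (x^2(1 - x) - x + (x - 1)^2)/(x(x - 1)); check: E(3) = 11/6 but E(-1/2) = -17/6.   [not invariant]
(B) x/(1 - x)  ->  (1/(1 - x))/(1 - (1/(1 - x))) = -1/x; check: E(3) = -3/2 but E(-1/2) = -1/3.   [not invariant]
(C) x + 1/(1 - x) + (x - 1)/x  ->  (1/(1 - x)) + 1/(1 - (1/(1 - x))) + ((1/(1 - x)) - 1)/(1/(1 - x)), which simplifies back to x + 1/(1 - x) + (x - 1)/x; check: E(3) = 19/6, E(-1/2) = 19/6.   [invariant]
(D) x + 1/(x + 1) + (x + 1)/x  ->  (1/(1 - x)) + 1/((1/(1 - x)) + 1) + ((1/(1 - x)) + 1)/(1/(1 - x)) = (-x^3 + 6x^2 - 11x + 7)/(x^2 - 3x + 2); check: E(3) = 55/12 but E(-1/2) = 1/2.   [not invariant]

Only (C) is unchanged. Indeed f(f(x)) = 1/(1 - 1/(1-x)) = (1-x)/(-x) = (x-1)/x, so E(x) = x + f(x) + f(f(x)) is the sum over the whole 3-cycle; applying f just permutes the three terms cyclically (x -> f(x) -> f(f(x)) -> x), leaving the sum unchanged.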